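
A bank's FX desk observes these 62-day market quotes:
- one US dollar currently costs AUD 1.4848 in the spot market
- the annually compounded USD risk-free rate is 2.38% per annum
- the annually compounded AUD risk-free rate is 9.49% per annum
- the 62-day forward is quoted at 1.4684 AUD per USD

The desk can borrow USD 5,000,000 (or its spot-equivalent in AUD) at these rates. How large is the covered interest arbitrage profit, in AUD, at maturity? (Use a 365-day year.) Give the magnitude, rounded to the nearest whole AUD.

AUD 167,824

T = 62/365 years.
Keep in USD, deliver into the forward: 5,000,000·1.004003373·1.4684 = AUD 7,371,392.76.
Swap to AUD now, deposit: 5,000,000·1.4848·1.015519492 = AUD 7,539,216.71.
The quoted forward undervalues USD, so borrow USD, convert to AUD at spot, deposit the AUD at 9.49%, and buy USD forward at 1.4684 to cover the loan.
Arbitrage profit = |7,371,392.76 − 7,539,216.71| = AUD 167,824.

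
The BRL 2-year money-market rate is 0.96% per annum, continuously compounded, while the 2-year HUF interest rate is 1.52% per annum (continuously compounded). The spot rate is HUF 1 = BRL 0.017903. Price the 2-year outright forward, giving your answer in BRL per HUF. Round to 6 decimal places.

T = 2 years.
BRL growth factor: e^(0.0096×2) = 1.0193855.
HUF growth factor: e^(0.0152×2) = 1.0308668.
Forward (BRL per HUF) = 0.017903 × 1.0193855 / 1.0308668 = 0.01770360.

0.017704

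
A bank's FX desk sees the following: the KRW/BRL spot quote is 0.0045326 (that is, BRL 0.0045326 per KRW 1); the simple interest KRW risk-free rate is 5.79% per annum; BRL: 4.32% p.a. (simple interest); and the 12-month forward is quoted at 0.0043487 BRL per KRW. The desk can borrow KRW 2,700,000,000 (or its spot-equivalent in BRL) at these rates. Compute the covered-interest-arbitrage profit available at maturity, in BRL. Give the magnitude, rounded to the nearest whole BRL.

T = 1 year.
Invest the KRW and cover forward: 2,700,000,000 × 1.057900 × 0.0043487 = BRL 12,421,322.27.
Convert at spot and invest in BRL: 2,700,000,000 × 0.0045326 × 1.043200 = BRL 12,766,702.46.
The quoted forward undervalues KRW, so borrow KRW, convert to BRL at spot, deposit the BRL at 4.32%, and buy KRW forward at 0.0043487 to cover the loan.
The gap between the two covered legs is BRL 345,380.

BRL 345,380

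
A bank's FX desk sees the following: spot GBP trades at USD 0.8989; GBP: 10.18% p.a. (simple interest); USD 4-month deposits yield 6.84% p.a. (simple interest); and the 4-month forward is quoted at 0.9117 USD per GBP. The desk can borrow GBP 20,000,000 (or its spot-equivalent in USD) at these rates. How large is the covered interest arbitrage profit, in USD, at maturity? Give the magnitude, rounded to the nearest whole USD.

T = 4/12 years.
Invest the GBP and cover forward: 20,000,000 × 1.0339333333 × 0.9117 = USD 18,852,740.40.
Convert at spot and invest in USD: 20,000,000 × 0.8989 × 1.022800 = USD 18,387,898.40.
The quoted forward overvalues GBP, so borrow USD, buy GBP at spot, deposit the GBP at 10.18%, and sell the proceeds forward at 0.9117.
Profit = 18,852,740.40 − 18,387,898.40 = USD 464,842.

USD 464,842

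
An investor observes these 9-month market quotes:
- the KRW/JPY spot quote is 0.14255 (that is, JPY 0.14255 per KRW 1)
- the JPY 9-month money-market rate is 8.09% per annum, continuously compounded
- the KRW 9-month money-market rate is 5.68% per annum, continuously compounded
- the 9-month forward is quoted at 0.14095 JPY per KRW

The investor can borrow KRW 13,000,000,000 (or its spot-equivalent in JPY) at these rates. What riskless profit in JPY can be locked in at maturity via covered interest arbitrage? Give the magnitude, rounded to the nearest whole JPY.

T = 9/12 years.
Invest the KRW and cover forward: 13,000,000,000 × 1.043520403197 × 0.14095 = JPY 1,912,094,610.80.
Convert at spot and invest in JPY: 13,000,000,000 × 0.14255 × 1.062553528168 = JPY 1,969,071,070.72.
The quoted forward undervalues KRW, so borrow KRW, convert to JPY at spot, deposit the JPY at 8.09%, and buy KRW forward at 0.14095 to cover the loan.
Arbitrage profit = |1,912,094,610.80 − 1,969,071,070.72| = JPY 56,976,460.

JPY 56,976,460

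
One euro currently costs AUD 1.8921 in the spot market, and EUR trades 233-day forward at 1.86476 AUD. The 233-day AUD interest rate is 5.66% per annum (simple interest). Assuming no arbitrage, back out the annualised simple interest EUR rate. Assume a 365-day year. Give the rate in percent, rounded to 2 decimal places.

T = 233/365 years.
CIP gives F = S · g_AUD/g_EUR, so g_AUD/g_EUR = 1.86476/1.8921 = 0.9855504.
The AUD side grows by 1 + 0.0566×233/365 = 1.036131.
Hence g_EUR = 1.0513222.
(1.0513222 − 1)/T = 0.080397, i.e. 8.04%.

8.04%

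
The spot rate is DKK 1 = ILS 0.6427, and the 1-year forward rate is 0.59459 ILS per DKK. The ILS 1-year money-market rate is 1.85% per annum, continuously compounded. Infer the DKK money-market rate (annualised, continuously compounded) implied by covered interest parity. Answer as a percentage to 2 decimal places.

T = 1 year.
By CIP, F/S equals the ILS-to-DKK growth ratio: 0.59459/0.6427 = 0.9251439.
ILS growth factor: e^(0.0185×1) = 1.0186722.
So the DKK growth factor = 1.1010959.
r = ln(1.1010959)/1 = 0.096306 → 9.63%.

9.63%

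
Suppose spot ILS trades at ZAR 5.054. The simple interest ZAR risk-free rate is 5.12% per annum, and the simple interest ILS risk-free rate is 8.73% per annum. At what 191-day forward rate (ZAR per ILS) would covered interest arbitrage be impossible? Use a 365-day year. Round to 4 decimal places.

4.9627

T = 191/365 years.
Growth of 1 ZAR over T: 1 + 0.0512×191/365 = 1.0267923.
ILS accumulates by 1 + 0.0873×191/365 = 1.045683.
CIP: F = S · (grow ZAR)/(grow ILS) = 5.054 × 1.0267923/1.045683 = 4.962697 ZAR per ILS.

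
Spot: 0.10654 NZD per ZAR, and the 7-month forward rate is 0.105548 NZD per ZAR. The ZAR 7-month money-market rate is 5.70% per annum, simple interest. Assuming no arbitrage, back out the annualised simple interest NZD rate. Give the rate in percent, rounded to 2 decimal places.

T = 7/12 years.
F/S = 0.105548/0.10654 = 0.9906889 = (growth of NZD) / (growth of ZAR).
The ZAR side grows by 1 + 0.0570×7/12 = 1.033250.
So the NZD growth factor = 1.0236293.
(1.0236293 − 1)/T = 0.040507, i.e. 4.05%.

4.05%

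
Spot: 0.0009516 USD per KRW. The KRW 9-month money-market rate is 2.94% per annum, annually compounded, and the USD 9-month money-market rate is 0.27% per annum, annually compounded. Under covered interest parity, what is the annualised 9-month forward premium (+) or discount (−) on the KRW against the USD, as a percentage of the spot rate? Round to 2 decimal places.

-2.60%

T = 9/12 years.
CIP forward (USD per KRW) = 0.0009516 × 1.0020243/1.0219699 = 0.0009330278.
Annualised premium = (F − S)/S × (1/T) = (0.0009330278 − 0.0009516)/0.0009516 ÷ (9/12) = -2.60%.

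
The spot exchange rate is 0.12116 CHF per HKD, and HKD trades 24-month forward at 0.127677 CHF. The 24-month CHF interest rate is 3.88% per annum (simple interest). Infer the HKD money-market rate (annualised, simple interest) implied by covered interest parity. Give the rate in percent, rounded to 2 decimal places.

1.13%

T = 2 years.
CIP gives F = S · g_CHF/g_HKD, so g_CHF/g_HKD = 0.127677/0.12116 = 1.0537884.
CHF growth factor: 1 + 0.0388×2 = 1.077600.
That pins the HKD growth at 1.0225962.
r = (1.0225962 − 1)/2 = 0.011298 → 1.13%.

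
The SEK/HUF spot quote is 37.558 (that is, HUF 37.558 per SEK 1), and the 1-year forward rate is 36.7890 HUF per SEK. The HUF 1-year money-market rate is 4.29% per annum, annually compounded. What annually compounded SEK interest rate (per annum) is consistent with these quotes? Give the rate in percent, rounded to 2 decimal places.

T = 1 year.
F/S = 36.789/37.558 = 0.9795250 = (growth of HUF) / (growth of SEK).
The HUF side grows by (1 + 0.0429)^1 = 1.042900.
So the SEK growth factor = 1.0646997.
r = 1.0646997^(1/1) − 1 = 0.064700 → 6.47%.

6.47%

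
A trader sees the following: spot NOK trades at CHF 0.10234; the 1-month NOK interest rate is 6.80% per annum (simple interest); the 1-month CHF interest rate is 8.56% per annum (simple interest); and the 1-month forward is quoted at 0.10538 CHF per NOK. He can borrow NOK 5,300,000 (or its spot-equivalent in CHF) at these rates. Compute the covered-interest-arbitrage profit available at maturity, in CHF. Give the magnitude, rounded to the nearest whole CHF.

CHF 15,408

T = 1/12 years.
Keep in NOK, deliver into the forward: 5,300,000·1.00566667·0.10538 = CHF 561,678.91.
Swap to CHF now, deposit: 5,300,000·0.10234·1.00713333 = CHF 546,271.13.
The quoted forward overvalues NOK, so borrow CHF, buy NOK at spot, deposit the NOK at 6.80%, and sell the proceeds forward at 0.10538.
The gap between the two covered legs is CHF 15,408.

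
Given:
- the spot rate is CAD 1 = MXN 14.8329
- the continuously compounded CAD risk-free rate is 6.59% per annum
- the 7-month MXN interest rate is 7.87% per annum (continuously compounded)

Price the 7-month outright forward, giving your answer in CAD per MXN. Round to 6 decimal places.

0.066916

T = 7/12 years.
MXN accumulates by e^(0.0787×7/12) = 1.0469784.
Growth of 1 CAD over T: e^(0.0659×7/12) = 1.0391901.
Forward (MXN per CAD) = 14.8329 × 1.0469784 / 1.0391901 = 14.94407.
Invert for CAD per MXN: 1 / 14.94407 = 0.066916.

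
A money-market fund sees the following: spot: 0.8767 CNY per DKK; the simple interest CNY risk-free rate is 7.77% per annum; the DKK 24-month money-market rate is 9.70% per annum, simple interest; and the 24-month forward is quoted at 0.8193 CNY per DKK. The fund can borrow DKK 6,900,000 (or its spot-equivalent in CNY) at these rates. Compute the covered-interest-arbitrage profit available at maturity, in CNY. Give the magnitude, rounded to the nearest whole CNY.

CNY 239,395

T = 2 years.
Route A — deposit DKK, sell forward: 6,900,000 × 1.194000 × 0.8193 = CNY 6,749,884.98.
Route B — convert at spot, deposit CNY: 6,900,000 × 0.8767 × 1.155400 = CNY 6,989,280.34.
The quoted forward undervalues DKK, so borrow DKK, convert to CNY at spot, deposit the CNY at 7.77%, and buy DKK forward at 0.8193 to cover the loan.
Profit = 6,989,280.34 − 6,749,884.98 = CNY 239,395.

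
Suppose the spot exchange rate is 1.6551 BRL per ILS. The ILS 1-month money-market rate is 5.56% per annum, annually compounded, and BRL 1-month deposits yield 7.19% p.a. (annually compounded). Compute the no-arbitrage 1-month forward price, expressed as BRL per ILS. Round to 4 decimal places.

1.6572

T = 1/12 years.
BRL growth factor: (1 + 0.0719)^(1/12) = 1.0058028.
Growth of 1 ILS over T: (1 + 0.0556)^(1/12) = 1.0045193.
So F = 1.6551 × 1.0058028 / 1.0045193 = 1.657215 (BRL/ILS).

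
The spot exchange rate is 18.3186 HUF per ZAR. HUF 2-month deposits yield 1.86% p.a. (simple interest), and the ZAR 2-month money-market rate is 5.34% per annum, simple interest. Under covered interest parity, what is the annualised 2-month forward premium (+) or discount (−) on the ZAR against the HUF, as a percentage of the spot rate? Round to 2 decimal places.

T = 2/12 years.
CIP forward (HUF per ZAR) = 18.3186 × 1.003100/1.008900 = 18.2132894.
Annualised premium = (F − S)/S × (1/T) = (18.2132894 − 18.3186)/18.3186 ÷ (2/12) = -3.45%.

-3.45%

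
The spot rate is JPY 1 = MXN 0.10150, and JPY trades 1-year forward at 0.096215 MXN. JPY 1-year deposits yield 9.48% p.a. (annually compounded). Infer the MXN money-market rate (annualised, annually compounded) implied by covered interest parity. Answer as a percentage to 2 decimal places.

T = 1 year.
F/S = 0.096215/0.1015 = 0.9479310 = (growth of MXN) / (growth of JPY).
The JPY side grows by (1 + 0.0948)^1 = 1.094800.
That pins the MXN growth at 1.0377949.
r = 1.0377949^(1/1) − 1 = 0.037795 → 3.78%.

3.78%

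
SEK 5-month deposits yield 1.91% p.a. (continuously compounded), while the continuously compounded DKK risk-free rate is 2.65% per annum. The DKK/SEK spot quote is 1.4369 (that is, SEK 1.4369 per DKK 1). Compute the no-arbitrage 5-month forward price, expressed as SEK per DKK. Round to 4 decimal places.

T = 5/12 years.
SEK growth factor: e^(0.0191×5/12) = 1.0079901.
DKK accumulates by e^(0.0265×5/12) = 1.0111029.
CIP: F = S · (grow SEK)/(grow DKK) = 1.4369 × 1.0079901/1.0111029 = 1.432476 SEK per DKK.

1.4325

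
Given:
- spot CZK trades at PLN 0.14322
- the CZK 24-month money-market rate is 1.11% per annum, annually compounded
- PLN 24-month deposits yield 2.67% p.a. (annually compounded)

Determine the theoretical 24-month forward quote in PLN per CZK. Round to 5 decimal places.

T = 2 years.
PLN accumulates by (1 + 0.0267)^2 = 1.0541129.
CZK accumulates by (1 + 0.0111)^2 = 1.0223232.
Forward (PLN per CZK) = 0.14322 × 1.0541129 / 1.0223232 = 0.1476735.

0.14767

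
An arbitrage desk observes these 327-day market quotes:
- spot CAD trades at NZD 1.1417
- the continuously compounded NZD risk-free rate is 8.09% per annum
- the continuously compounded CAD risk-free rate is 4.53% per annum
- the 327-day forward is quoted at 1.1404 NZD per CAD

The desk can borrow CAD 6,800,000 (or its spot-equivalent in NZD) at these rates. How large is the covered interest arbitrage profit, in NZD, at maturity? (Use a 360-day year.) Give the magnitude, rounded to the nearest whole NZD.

NZD 275,080

T = 327/360 years.
Invest the CAD and cover forward: 6,800,000 × 1.04200579 × 1.1404 = NZD 8,080,463.14.
Convert at spot and invest in NZD: 6,800,000 × 1.1417 × 1.076251496 = NZD 8,355,543.06.
The quoted forward undervalues CAD, so borrow CAD, convert to NZD at spot, deposit the NZD at 8.09%, and buy CAD forward at 1.1404 to cover the loan.
The gap between the two covered legs is NZD 275,080.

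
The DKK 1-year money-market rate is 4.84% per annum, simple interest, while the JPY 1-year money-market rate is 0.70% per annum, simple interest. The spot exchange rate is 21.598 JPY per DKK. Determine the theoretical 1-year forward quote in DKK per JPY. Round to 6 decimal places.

T = 1 year.
Growth of 1 JPY over T: 1 + 0.0070×1 = 1.007000.
Growth of 1 DKK over T: 1 + 0.0484×1 = 1.048400.
CIP: F = S · (grow JPY)/(grow DKK) = 21.598 × 1.007000/1.048400 = 20.74512 JPY per DKK.
Invert for DKK per JPY: 1 / 20.74512 = 0.048204.

0.048204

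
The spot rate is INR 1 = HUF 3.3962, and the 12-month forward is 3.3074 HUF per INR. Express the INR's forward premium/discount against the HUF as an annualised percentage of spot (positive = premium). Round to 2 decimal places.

T = 1 year.
(F − S)/S = (3.3074 − 3.3962)/3.3962 = -0.0261469.
Per annum: -0.0261469 / 1 = -0.026147 = -2.61%.

-2.61%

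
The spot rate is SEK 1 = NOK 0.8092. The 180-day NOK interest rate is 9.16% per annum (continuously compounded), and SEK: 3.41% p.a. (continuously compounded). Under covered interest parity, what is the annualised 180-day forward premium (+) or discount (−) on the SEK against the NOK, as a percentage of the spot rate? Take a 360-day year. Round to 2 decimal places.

+5.83%

T = 180/360 years.
No-arbitrage forward: 0.8092 × 1.046865 / 1.0171962 = 0.8328021 NOK/SEK.
(F − S)/S ÷ T = (0.8328021 − 0.8092)/0.8092/(180/360) = 0.058334 → 5.83%.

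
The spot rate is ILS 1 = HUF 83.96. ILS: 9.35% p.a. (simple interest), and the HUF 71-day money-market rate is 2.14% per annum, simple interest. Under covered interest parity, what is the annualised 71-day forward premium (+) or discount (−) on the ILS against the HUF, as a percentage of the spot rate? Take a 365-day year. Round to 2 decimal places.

T = 71/365 years.
F = S · g_HUF/g_ILS = 83.96 × 1.0041627/1.0181877 = 82.80350.
Annualised premium = (F − S)/S × (1/T) = (82.80350 − 83.96)/83.96 ÷ (71/365) = -7.08%.

-7.08%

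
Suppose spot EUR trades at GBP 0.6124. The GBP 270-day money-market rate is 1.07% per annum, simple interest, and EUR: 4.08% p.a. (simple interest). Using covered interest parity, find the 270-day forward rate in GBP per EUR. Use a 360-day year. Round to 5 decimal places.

0.59899

T = 270/360 years.
Growth of 1 GBP over T: 1 + 0.0107×270/360 = 1.008025.
EUR accumulates by 1 + 0.0408×270/360 = 1.030600.
CIP: F = S · (grow GBP)/(grow EUR) = 0.6124 × 1.008025/1.030600 = 0.5989856 GBP per EUR.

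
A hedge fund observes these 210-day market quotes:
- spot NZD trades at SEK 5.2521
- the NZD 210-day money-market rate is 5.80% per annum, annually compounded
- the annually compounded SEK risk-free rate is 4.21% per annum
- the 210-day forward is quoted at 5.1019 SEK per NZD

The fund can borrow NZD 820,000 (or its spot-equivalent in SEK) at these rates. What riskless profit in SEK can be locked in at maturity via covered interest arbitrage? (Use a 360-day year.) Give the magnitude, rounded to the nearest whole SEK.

T = 210/360 years.
Keep in NZD, deliver into the forward: 820,000·1.033435334·5.1019 = SEK 4,323,436.66.
Swap to SEK now, deposit: 820,000·5.2521·1.024347113 = SEK 4,411,578.25.
The quoted forward undervalues NZD, so borrow NZD, convert to SEK at spot, deposit the SEK at 4.21%, and buy NZD forward at 5.1019 to cover the loan.
The gap between the two covered legs is SEK 88,142.

SEK 88,142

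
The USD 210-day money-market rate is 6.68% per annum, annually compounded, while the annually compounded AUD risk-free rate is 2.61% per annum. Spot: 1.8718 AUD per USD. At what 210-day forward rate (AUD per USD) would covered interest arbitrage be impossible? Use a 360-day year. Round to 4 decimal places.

1.8298

T = 210/360 years.
AUD growth factor: (1 + 0.0261)^(210/360) = 1.0151432.
USD growth factor: (1 + 0.0668)^(210/360) = 1.0384408.
CIP: F = S · (grow AUD)/(grow USD) = 1.8718 × 1.0151432/1.0384408 = 1.829806 AUD per USD.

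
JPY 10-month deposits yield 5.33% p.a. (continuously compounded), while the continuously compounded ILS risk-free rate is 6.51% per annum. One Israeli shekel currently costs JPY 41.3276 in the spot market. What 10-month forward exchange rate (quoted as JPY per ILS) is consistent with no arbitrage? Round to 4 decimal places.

40.9232

T = 10/12 years.
Growth of 1 JPY over T: e^(0.0533×10/12) = 1.04541785.
Growth of 1 ILS over T: e^(0.0651×10/12) = 1.05574851.
CIP: F = S · (grow JPY)/(grow ILS) = 41.3276 × 1.04541785/1.05574851 = 40.923203 JPY per ILS.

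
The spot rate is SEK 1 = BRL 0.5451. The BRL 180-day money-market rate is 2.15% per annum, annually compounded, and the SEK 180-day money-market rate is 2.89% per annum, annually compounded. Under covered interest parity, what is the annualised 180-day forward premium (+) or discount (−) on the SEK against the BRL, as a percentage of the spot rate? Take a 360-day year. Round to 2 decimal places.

T = 180/360 years.
F = S · g_BRL/g_SEK = 0.5451 × 1.0106928/1.0143471 = 0.5431362.
(F − S)/S ÷ T = (0.5431362 − 0.5451)/0.5451/(180/360) = -0.007205 → -0.72%.

-0.72%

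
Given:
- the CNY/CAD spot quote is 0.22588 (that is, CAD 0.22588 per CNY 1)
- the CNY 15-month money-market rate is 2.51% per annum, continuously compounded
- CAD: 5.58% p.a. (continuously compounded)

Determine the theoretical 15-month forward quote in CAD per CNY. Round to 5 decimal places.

0.23472

T = 15/12 years.
Growth of 1 CAD over T: e^(0.0558×15/12) = 1.0722401.
Growth of 1 CNY over T: e^(0.0251×15/12) = 1.0318724.
Forward (CAD per CNY) = 0.22588 × 1.0722401 / 1.0318724 = 0.2347166.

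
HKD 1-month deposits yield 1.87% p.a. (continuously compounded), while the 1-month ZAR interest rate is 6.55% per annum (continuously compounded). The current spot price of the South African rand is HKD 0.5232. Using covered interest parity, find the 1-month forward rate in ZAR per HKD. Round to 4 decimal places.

1.9188

T = 1/12 years.
HKD growth factor: e^(0.0187×1/12) = 1.0015595.
ZAR accumulates by e^(0.0655×1/12) = 1.0054733.
Forward (HKD per ZAR) = 0.5232 × 1.0015595 / 1.0054733 = 0.5211634.
Invert for ZAR per HKD: 1 / 0.5211634 = 1.9188.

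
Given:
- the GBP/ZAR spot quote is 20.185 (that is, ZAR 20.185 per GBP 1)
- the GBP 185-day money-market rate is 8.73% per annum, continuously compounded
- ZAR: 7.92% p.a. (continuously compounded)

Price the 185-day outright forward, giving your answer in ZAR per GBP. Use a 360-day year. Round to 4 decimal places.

20.1012

T = 185/360 years.
Growth of 1 ZAR over T: e^(0.0792×185/360) = 1.0415396.
GBP growth factor: e^(0.0873×185/360) = 1.04588404.
CIP: F = S · (grow ZAR)/(grow GBP) = 20.185 × 1.0415396/1.04588404 = 20.101155 ZAR per GBP.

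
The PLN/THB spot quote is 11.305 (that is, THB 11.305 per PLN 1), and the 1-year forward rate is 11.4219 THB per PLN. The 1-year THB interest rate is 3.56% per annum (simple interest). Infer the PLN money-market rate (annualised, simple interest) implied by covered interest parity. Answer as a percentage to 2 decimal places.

2.50%

T = 1 year.
CIP gives F = S · g_THB/g_PLN, so g_THB/g_PLN = 11.4219/11.305 = 1.0103406.
The THB side grows by 1 + 0.0356×1 = 1.035600.
So the PLN growth factor = 1.0250009.
r = (1.0250009 − 1)/1 = 0.025001 → 2.50%.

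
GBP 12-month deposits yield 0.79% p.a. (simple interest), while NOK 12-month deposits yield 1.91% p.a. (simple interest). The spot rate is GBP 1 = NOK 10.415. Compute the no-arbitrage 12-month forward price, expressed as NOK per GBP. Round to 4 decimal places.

T = 1 year.
NOK accumulates by 1 + 0.0191×1 = 1.019100.
Growth of 1 GBP over T: 1 + 0.0079×1 = 1.007900.
So F = 10.415 × 1.019100 / 1.007900 = 10.530734 (NOK/GBP).

10.5307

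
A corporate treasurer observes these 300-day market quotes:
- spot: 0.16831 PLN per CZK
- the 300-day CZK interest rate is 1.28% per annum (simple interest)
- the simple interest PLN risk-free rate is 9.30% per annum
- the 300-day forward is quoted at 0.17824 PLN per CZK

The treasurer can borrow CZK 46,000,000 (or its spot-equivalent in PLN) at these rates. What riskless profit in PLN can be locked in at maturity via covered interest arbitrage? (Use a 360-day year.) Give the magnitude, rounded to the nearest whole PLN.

PLN 55,789

T = 300/360 years.
Invest the CZK and cover forward: 46,000,000 × 1.010666667 × 0.17824 = PLN 8,286,496.43.
Convert at spot and invest in PLN: 46,000,000 × 0.16831 × 1.077500 = PLN 8,342,285.15.
The quoted forward undervalues CZK, so borrow CZK, convert to PLN at spot, deposit the PLN at 9.30%, and buy CZK forward at 0.17824 to cover the loan.
Profit = 8,342,285.15 − 8,286,496.43 = PLN 55,789.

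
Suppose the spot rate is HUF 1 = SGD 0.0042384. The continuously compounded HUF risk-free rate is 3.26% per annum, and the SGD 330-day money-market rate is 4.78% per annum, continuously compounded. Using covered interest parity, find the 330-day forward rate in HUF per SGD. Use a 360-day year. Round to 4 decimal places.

232.6735

T = 330/360 years.
Growth of 1 SGD over T: e^(0.0478×330/360) = 1.044790792.
HUF accumulates by e^(0.0326×330/360) = 1.030334321.
So F = 0.0042384 × 1.044790792 / 1.030334321 = 0.00429786837 (SGD/HUF).
Quoted the other way: 1/0.00429786837 = 232.6735 HUF per SGD.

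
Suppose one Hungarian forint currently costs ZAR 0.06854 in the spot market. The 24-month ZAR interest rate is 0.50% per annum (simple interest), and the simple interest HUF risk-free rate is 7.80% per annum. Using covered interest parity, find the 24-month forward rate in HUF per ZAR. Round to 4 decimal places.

T = 2 years.
ZAR accumulates by 1 + 0.0050×2 = 1.010000.
HUF growth factor: 1 + 0.0780×2 = 1.156000.
CIP: F = S · (grow ZAR)/(grow HUF) = 0.06854 × 1.010000/1.156000 = 0.059883564 ZAR per HUF.
Quoted the other way: 1/0.059883564 = 16.6991 HUF per ZAR.

16.6991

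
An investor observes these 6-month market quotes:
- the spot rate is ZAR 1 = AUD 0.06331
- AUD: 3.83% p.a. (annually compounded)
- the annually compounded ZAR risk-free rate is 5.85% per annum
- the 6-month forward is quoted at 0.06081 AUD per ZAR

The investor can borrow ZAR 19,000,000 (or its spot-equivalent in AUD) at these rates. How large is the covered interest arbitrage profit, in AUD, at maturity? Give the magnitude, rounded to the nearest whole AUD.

AUD 37,004

T = 6/12 years.
Invest the ZAR and cover forward: 19,000,000 × 1.028834292 × 0.06081 = AUD 1,188,704.85.
Convert at spot and invest in AUD: 19,000,000 × 0.06331 × 1.018970068 = AUD 1,225,708.91.
The quoted forward undervalues ZAR, so borrow ZAR, convert to AUD at spot, deposit the AUD at 3.83%, and buy ZAR forward at 0.06081 to cover the loan.
Arbitrage profit = |1,188,704.85 − 1,225,708.91| = AUD 37,004.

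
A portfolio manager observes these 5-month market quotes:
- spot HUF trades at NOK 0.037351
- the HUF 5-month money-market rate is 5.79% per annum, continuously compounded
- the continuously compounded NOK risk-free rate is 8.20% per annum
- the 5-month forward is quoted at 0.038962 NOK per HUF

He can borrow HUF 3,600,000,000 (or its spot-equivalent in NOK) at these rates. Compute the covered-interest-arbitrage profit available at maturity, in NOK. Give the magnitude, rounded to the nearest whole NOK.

NOK 4,551,039

T = 5/12 years.
Route A — deposit HUF, sell forward: 3,600,000,000 × 1.02441836218 × 0.038962 = NOK 143,688,197.62.
Route B — convert at spot, deposit NOK: 3,600,000,000 × 0.037351 × 1.03475705187 = NOK 139,137,158.32.
The quoted forward overvalues HUF, so borrow NOK, buy HUF at spot, deposit the HUF at 5.79%, and sell the proceeds forward at 0.038962.
Profit = 143,688,197.62 − 139,137,158.32 = NOK 4,551,039.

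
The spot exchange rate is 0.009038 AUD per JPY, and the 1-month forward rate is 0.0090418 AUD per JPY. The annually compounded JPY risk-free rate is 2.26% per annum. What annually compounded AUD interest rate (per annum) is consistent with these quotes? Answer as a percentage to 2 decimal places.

2.78%

T = 1/12 years.
F/S = 0.0090418/0.009038 = 1.0004204 = (growth of AUD) / (growth of JPY).
JPY growth factor: (1 + 0.0226)^(1/12) = 1.0018641.
Hence g_AUD = 1.0022853.
Annualise: 1.0022853^(12/1) − 1 = 0.027771 = 2.78%.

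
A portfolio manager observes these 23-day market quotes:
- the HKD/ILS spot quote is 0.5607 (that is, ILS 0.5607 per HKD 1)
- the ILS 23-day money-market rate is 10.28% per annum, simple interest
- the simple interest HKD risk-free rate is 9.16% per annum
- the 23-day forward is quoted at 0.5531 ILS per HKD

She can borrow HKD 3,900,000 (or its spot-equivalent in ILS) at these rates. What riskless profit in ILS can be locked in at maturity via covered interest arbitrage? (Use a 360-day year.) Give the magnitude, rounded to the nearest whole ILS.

T = 23/360 years.
Keep in HKD, deliver into the forward: 3,900,000·1.005852222·0.5531 = ILS 2,169,713.77.
Swap to ILS now, deposit: 3,900,000·0.5607·1.006567778 = ILS 2,201,091.96.
The quoted forward undervalues HKD, so borrow HKD, convert to ILS at spot, deposit the ILS at 10.28%, and buy HKD forward at 0.5531 to cover the loan.
Profit = 2,201,091.96 − 2,169,713.77 = ILS 31,378.

ILS 31,378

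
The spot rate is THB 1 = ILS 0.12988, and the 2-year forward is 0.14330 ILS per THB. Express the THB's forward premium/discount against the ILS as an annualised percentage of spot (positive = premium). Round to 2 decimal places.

T = 2 years.
(F − S)/S = (0.14330 − 0.12988)/0.12988 = 0.1033261.
×(1/T) gives 5.17% p.a.

+5.17%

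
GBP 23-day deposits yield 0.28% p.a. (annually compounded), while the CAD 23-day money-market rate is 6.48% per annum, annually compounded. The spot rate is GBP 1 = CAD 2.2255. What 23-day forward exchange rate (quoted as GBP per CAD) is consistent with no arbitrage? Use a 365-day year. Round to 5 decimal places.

0.44764

T = 23/365 years.
CAD accumulates by (1 + 0.0648)^(23/365) = 1.0039643.
GBP accumulates by (1 + 0.0028)^(23/365) = 1.0001762.
Forward (CAD per GBP) = 2.2255 × 1.0039643 / 1.0001762 = 2.233929.
Quoted the other way: 1/2.233929 = 0.44764 GBP per CAD.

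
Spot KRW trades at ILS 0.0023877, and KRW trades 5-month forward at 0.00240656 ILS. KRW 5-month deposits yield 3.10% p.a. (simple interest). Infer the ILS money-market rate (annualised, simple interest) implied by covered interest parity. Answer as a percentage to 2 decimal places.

5.02%

T = 5/12 years.
CIP gives F = S · g_ILS/g_KRW, so g_ILS/g_KRW = 0.00240656/0.0023877 = 1.0078988.
KRW growth factor: 1 + 0.0310×5/12 = 1.0129167.
So the ILS growth factor = 1.0209175.
(1.0209175 − 1)/T = 0.050202, i.e. 5.02%.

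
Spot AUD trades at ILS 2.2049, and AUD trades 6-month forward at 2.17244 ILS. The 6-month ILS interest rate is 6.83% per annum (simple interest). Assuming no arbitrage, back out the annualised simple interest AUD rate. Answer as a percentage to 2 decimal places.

T = 6/12 years.
F/S = 2.17244/2.2049 = 0.9852782 = (growth of ILS) / (growth of AUD).
The ILS side grows by 1 + 0.0683×6/12 = 1.034150.
That pins the AUD growth at 1.049602.
r = (1.049602 − 1)/(6/12) = 0.099204 → 9.92%.

9.92%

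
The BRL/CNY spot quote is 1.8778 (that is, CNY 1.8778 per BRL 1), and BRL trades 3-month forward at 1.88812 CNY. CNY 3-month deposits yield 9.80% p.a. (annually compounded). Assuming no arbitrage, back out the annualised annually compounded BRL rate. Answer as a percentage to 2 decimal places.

7.42%

T = 3/12 years.
F/S = 1.88812/1.8778 = 1.0054958 = (growth of CNY) / (growth of BRL).
CNY growth factor: (1 + 0.0980)^(3/12) = 1.0236479.
That pins the BRL growth at 1.0180529.
r = 1.0180529^(12/3) − 1 = 0.074191 → 7.42%.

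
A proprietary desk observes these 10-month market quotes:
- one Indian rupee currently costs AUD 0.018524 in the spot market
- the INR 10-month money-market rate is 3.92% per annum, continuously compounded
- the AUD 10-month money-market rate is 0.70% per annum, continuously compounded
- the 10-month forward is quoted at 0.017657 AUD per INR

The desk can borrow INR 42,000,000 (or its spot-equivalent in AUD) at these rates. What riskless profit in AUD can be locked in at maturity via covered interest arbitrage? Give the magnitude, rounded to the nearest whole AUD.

T = 10/12 years.
Invest the INR and cover forward: 42,000,000 × 1.03320608 × 0.017657 = AUD 766,219.43.
Convert at spot and invest in AUD: 42,000,000 × 0.018524 × 1.00585038 = AUD 782,559.64.
The quoted forward undervalues INR, so borrow INR, convert to AUD at spot, deposit the AUD at 0.70%, and buy INR forward at 0.017657 to cover the loan.
The gap between the two covered legs is AUD 16,340.

AUD 16,340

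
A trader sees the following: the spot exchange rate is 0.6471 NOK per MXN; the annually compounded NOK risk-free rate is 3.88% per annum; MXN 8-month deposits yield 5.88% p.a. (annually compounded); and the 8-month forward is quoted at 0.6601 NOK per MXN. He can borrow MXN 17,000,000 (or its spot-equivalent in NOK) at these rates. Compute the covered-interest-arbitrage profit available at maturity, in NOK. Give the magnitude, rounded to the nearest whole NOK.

NOK 373,946

T = 8/12 years.
Route A — deposit MXN, sell forward: 17,000,000 × 1.038825548 × 0.6601 = NOK 11,657,388.65.
Route B — convert at spot, deposit NOK: 17,000,000 × 0.6471 × 1.0257022164 = NOK 11,283,442.37.
The quoted forward overvalues MXN, so borrow NOK, buy MXN at spot, deposit the MXN at 5.88%, and sell the proceeds forward at 0.6601.
Arbitrage profit = |11,657,388.65 − 11,283,442.37| = NOK 373,946.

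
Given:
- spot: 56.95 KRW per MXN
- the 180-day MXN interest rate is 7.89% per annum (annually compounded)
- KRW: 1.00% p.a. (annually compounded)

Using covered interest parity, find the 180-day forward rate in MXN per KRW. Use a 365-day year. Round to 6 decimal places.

T = 180/365 years.
KRW accumulates by (1 + 0.0100)^(180/365) = 1.0049191.
Growth of 1 MXN over T: (1 + 0.0789)^(180/365) = 1.038161.
CIP: F = S · (grow KRW)/(grow MXN) = 56.95 × 1.0049191/1.038161 = 55.12646 KRW per MXN.
Quoted the other way: 1/55.12646 = 0.018140 MXN per KRW.

0.018140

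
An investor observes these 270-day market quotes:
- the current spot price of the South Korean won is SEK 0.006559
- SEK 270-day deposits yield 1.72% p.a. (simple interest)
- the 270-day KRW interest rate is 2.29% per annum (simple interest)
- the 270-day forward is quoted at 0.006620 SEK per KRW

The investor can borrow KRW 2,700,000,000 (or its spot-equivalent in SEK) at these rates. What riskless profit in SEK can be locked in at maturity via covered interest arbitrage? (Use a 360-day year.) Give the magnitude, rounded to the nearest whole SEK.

SEK 243,236

T = 270/360 years.
Invest the KRW and cover forward: 2,700,000,000 × 1.017175 × 0.006620 = SEK 18,180,985.95.
Convert at spot and invest in SEK: 2,700,000,000 × 0.006559 × 1.012900 = SEK 17,937,749.97.
The quoted forward overvalues KRW, so borrow SEK, buy KRW at spot, deposit the KRW at 2.29%, and sell the proceeds forward at 0.006620.
The gap between the two covered legs is SEK 243,236.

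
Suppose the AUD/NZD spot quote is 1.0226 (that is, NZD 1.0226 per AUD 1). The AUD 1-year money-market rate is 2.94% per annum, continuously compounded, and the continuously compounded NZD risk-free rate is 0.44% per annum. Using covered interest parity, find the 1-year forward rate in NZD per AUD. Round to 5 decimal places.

0.99735

T = 1 year.
NZD accumulates by e^(0.0044×1) = 1.0044097.
AUD growth factor: e^(0.0294×1) = 1.0298364.
Forward (NZD per AUD) = 1.0226 × 1.0044097 / 1.0298364 = 0.9973520.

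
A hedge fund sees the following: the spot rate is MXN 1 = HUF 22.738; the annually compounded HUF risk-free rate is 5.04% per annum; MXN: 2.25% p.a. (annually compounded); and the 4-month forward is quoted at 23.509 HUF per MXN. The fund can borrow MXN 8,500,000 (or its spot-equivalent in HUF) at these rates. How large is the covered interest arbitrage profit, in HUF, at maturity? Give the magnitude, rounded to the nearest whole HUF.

T = 4/12 years.
Route A — deposit MXN, sell forward: 8,500,000 × 1.00744444275 × 23.509 = HUF 201,314,096.94.
Route B — convert at spot, deposit HUF: 8,500,000 × 22.738 × 1.01652540663 = HUF 196,466,914.92.
The quoted forward overvalues MXN, so borrow HUF, buy MXN at spot, deposit the MXN at 2.25%, and sell the proceeds forward at 23.509.
Arbitrage profit = |201,314,096.94 − 196,466,914.92| = HUF 4,847,182.

HUF 4,847,182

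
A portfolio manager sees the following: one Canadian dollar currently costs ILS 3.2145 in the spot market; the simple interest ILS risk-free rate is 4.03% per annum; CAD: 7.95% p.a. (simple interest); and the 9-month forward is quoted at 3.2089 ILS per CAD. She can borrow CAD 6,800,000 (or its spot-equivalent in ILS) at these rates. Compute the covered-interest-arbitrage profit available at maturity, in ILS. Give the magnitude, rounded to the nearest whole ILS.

T = 9/12 years.
Keep in CAD, deliver into the forward: 6,800,000·1.059625·3.2089 = ILS 23,121,568.51.
Swap to ILS now, deposit: 6,800,000·3.2145·1.030225 = ILS 22,519,276.19.
The quoted forward overvalues CAD, so borrow ILS, buy CAD at spot, deposit the CAD at 7.95%, and sell the proceeds forward at 3.2089.
Arbitrage profit = |23,121,568.51 − 22,519,276.19| = ILS 602,292.

ILS 602,292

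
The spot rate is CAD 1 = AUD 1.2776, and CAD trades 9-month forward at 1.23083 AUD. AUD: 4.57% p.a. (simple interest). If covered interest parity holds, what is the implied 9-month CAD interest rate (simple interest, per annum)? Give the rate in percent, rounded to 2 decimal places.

9.81%

T = 9/12 years.
F/S = 1.23083/1.2776 = 0.9633923 = (growth of AUD) / (growth of CAD).
The AUD side grows by 1 + 0.0457×9/12 = 1.034275.
So the CAD growth factor = 1.0735762.
r = (1.0735762 − 1)/(9/12) = 0.098102 → 9.81%.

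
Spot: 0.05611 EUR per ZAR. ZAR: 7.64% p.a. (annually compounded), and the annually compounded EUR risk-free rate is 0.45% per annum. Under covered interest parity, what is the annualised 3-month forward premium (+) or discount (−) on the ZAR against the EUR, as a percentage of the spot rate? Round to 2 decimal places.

-6.85%

T = 3/12 years.
CIP forward (EUR per ZAR) = 0.05611 × 1.0011231/1.018576 = 0.05514858.
Annualised premium = (F − S)/S × (1/T) = (0.05514858 − 0.05611)/0.05611 ÷ (3/12) = -6.85%.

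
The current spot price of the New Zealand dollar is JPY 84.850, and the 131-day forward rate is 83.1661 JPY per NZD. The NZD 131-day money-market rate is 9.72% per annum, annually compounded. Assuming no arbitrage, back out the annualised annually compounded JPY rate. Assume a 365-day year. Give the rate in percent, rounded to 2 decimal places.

3.76%

T = 131/365 years.
F/S = 83.1661/84.85 = 0.9801544 = (growth of JPY) / (growth of NZD).
NZD growth factor: (1 + 0.0972)^(131/365) = 1.0338529.
Hence g_JPY = 1.0133355.
r = 1.0133355^(365/131) − 1 = 0.037600 → 3.76%.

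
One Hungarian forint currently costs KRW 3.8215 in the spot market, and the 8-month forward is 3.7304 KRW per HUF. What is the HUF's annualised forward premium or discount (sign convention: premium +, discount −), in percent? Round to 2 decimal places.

-3.58%

T = 8/12 years.
HUF trades forward at -2.38388% vs spot over the period.
Annualise by dividing by T: -0.0238388 / (8/12) = -0.035758 → -3.58%.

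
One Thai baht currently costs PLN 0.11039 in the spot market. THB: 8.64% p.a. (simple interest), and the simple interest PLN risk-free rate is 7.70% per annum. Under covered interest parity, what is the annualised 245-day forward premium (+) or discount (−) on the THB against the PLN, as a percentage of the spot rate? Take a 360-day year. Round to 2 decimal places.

-0.89%

T = 245/360 years.
No-arbitrage forward: 0.11039 × 1.0524028 / 1.058800 = 0.10972303 PLN/THB.
Annualised premium = (F − S)/S × (1/T) = (0.10972303 − 0.11039)/0.11039 ÷ (245/360) = -0.89%.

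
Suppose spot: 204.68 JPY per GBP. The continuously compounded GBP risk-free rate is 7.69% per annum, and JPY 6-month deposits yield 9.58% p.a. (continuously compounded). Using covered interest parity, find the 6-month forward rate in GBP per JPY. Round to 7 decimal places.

0.0048397

T = 6/12 years.
JPY accumulates by e^(0.0958×6/12) = 1.0490657.
GBP accumulates by e^(0.0769×6/12) = 1.0391988.
So F = 204.68 × 1.0490657 / 1.0391988 = 206.6234 (JPY/GBP).
Quoted the other way: 1/206.6234 = 0.0048397 GBP per JPY.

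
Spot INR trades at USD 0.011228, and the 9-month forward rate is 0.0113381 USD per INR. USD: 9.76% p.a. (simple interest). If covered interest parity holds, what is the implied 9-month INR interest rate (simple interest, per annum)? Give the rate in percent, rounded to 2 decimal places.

T = 9/12 years.
F/S = 0.0113381/0.011228 = 1.0098058 = (growth of USD) / (growth of INR).
The USD side grows by 1 + 0.0976×9/12 = 1.073200.
Hence g_INR = 1.0627786.
(1.0627786 − 1)/T = 0.083705, i.e. 8.37%.

8.37%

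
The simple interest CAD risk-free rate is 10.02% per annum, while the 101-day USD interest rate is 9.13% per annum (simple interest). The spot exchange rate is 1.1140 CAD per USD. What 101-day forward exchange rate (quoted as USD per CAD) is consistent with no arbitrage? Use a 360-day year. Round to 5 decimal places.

0.89549

T = 101/360 years.
Growth of 1 CAD over T: 1 + 0.1002×101/360 = 1.0281117.
USD growth factor: 1 + 0.0913×101/360 = 1.0256147.
CIP: F = S · (grow CAD)/(grow USD) = 1.114 × 1.0281117/1.0256147 = 1.116712 CAD per USD.
Quoted the other way: 1/1.116712 = 0.89549 USD per CAD.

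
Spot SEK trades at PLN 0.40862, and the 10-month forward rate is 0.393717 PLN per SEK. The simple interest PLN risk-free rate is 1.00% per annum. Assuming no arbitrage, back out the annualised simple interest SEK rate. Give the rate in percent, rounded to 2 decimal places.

5.58%

T = 10/12 years.
CIP gives F = S · g_PLN/g_SEK, so g_PLN/g_SEK = 0.393717/0.40862 = 0.9635285.
The PLN side grows by 1 + 0.0100×10/12 = 1.0083333.
So the SEK growth factor = 1.0465008.
r = (1.0465008 − 1)/(10/12) = 0.055801 → 5.58%.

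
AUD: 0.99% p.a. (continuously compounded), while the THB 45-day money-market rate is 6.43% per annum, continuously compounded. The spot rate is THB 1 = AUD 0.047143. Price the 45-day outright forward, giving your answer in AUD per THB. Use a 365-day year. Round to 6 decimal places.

0.046828

T = 45/365 years.
AUD growth factor: e^(0.0099×45/365) = 1.0012213.
Growth of 1 THB over T: e^(0.0643×45/365) = 1.0079589.
CIP: F = S · (grow AUD)/(grow THB) = 0.047143 × 1.0012213/1.0079589 = 0.04682788 AUD per THB.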